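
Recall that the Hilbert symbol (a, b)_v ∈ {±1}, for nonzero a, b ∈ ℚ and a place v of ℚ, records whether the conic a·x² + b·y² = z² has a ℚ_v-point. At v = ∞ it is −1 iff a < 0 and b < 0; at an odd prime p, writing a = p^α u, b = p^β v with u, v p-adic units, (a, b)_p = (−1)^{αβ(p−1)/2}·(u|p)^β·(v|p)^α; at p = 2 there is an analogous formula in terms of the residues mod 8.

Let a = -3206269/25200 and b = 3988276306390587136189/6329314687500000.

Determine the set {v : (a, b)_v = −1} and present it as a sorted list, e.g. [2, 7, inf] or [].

(a, b) ≡ (-42427, 84854) mod (ℚ^×)²; places V = {2, 3, 5, 7, 11, 19, 23, 29, ∞}.
(a,b)_2: α=-4, β=-5; u≡5, v≡3 (mod 8); ε(u)ε(v)=0·1, αω(v)=-4·1, βω(u)=-5·1; sum ≡ 1  ⇒  -1.
(a,b)_3: α=-2, u≡2; β=-10, v≡2 (mod 3); (2|3)=-1, (2|3)=-1; sign (−1)^0·-1^-10·-1^-2 = +1.
(a,b)_11: α=1, u≡1; β=5, v≡5 (mod 11); (1|11)=+1, (5|11)=+1; sign (−1)^1·+1^5·+1^1 = -1.
(a,b)_19: α=1, u≡17; β=3, v≡9 (mod 19); (17|19)=+1, (9|19)=+1; sign (−1)^1·+1^3·+1^1 = -1.
(a,b)_23: α=2, u≡13; β=6, v≡15 (mod 23); (13|23)=+1, (15|23)=-1; sign (−1)^0·+1^6·-1^2 = +1.
(a,b)_5: α=-2, u≡2; β=-10, v≡1 (mod 5); (2|5)=-1, (1|5)=+1; sign (−1)^0·-1^-10·+1^-2 = +1.
(a,b)_∞: sgn(-42427)=−, sgn(84854)=+, so +1.
(a,b)_29: α=1, u≡13; β=3, v≡21 (mod 29); (13|29)=+1, (21|29)=-1; sign (−1)^0·+1^3·-1^1 = -1.
(a,b)_7: α=-1, u≡2; β=-3, v≡3 (mod 7); (2|7)=+1, (3|7)=-1; sign (−1)^1·+1^-3·-1^-1 = +1.
Ram(-42427, 84854) = {2, 11, 19, 29}; no ℚ_2-point on the conic.

[2, 11, 19, 29]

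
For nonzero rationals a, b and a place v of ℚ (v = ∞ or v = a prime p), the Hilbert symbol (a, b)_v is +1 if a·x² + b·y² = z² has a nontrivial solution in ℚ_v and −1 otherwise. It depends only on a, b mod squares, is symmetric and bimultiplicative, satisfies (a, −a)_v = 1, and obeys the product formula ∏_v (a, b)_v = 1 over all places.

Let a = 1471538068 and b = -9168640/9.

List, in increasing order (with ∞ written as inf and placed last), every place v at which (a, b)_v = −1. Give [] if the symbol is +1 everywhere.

[5, 13, 19, 23]

(a, b) ≡ (437437, -35815) mod (ℚ^×)²; places V = {2, 3, 5, 7, 11, 13, 19, 23, 29, ∞}.
(a,b)_2: α=2, β=8; u≡5, v≡1 (mod 8); ε(u)ε(v)=0·0, αω(v)=2·0, βω(u)=8·1; sum ≡ 0  ⇒  +1.
(a,b)_3: α=0, u≡1; β=-2, v≡2 (mod 3); (1|3)=+1, (2|3)=-1; sign (−1)^0·+1^-2·-1^0 = +1.
(a,b)_∞: sgn(437437)=+, sgn(-35815)=−, so +1.
(a,b)_7: α=1, u≡1; β=0, v≡1 (mod 7); (1|7)=+1, (1|7)=+1; sign (−1)^0·+1^0·+1^1 = +1.
(a,b)_5: α=0, u≡3; β=1, v≡3 (mod 5); (3|5)=-1, (3|5)=-1; sign (−1)^0·-1^1·-1^0 = -1.
(a,b)_11: α=1, u≡7; β=0, v≡4 (mod 11); (7|11)=-1, (4|11)=+1; sign (−1)^0·-1^0·+1^1 = +1.
(a,b)_19: α=1, u≡14; β=1, v≡15 (mod 19); (14|19)=-1, (15|19)=-1; sign (−1)^1·-1^1·-1^1 = -1.
(a,b)_29: α=2, u≡4; β=1, v≡3 (mod 29); (4|29)=+1, (3|29)=-1; sign (−1)^0·+1^1·-1^2 = +1.
(a,b)_13: α=1, u≡11; β=1, v≡1 (mod 13); (11|13)=-1, (1|13)=+1; sign (−1)^0·-1^1·+1^1 = -1.
(a,b)_23: α=1, u≡11; β=0, v≡14 (mod 23); (11|23)=-1, (14|23)=-1; sign (−1)^0·-1^0·-1^1 = -1.
|Ram(437437, -35815)| = 4, even; anisotropic at {5, 13, 19, 23}.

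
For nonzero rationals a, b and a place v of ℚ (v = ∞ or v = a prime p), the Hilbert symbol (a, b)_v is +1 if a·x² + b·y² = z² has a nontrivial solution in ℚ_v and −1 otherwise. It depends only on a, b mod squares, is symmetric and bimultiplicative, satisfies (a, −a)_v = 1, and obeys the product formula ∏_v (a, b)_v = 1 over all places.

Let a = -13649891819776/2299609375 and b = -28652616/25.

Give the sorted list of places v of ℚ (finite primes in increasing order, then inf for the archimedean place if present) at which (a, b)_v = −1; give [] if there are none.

[17, inf]

Mod squares: a ≡ -7, b ≡ -34. Check v ∈ {∞, 2, 3, 5, 7, 17, 29, 47}.
v=∞: -7 < 0 and -34 < 0  ⇒  (a,b)_∞ = -1.
v=47: a=47^2·(≡41), b=47^0·(≡43) mod 47; (41|47)=-1, (43|47)=-1; (−1)^{2·0·23}·(-1)^0·(-1)^2 = +1.
v=17: a=17^6·(≡10), b=17^3·(≡2) mod 17; (10|17)=-1, (2|17)=+1; (−1)^{6·3·8}·(-1)^3·(+1)^6 = -1.
v=29: a=29^-2·(≡9), b=29^0·(≡9) mod 29; (9|29)=+1, (9|29)=+1; (−1)^{-2·0·14}·(+1)^0·(+1)^-2 = +1.
v=2: v_2(a)=8, v_2(b)=3; units ≡ 1, 7 (mod 8); ε·ε+αω+βω = 0·1+8·0+3·0 ≡ 0  ⇒  (a,b)_2 = +1.
v=7: a=7^-1·(≡3), b=7^0·(≡2) mod 7; (3|7)=-1, (2|7)=+1; (−1)^{-1·0·3}·(-1)^0·(+1)^-1 = +1.
v=5: a=5^-8·(≡2), b=5^-2·(≡4) mod 5; (2|5)=-1, (4|5)=+1; (−1)^{-8·-2·2}·(-1)^-2·(+1)^-8 = +1.
v=3: a=3^0·(≡2), b=3^6·(≡2) mod 3; (2|3)=-1, (2|3)=-1; (−1)^{0·6·1}·(-1)^6·(-1)^0 = +1.
|Ram(-7, -34)| = 2, even; anisotropic at {17, ∞}.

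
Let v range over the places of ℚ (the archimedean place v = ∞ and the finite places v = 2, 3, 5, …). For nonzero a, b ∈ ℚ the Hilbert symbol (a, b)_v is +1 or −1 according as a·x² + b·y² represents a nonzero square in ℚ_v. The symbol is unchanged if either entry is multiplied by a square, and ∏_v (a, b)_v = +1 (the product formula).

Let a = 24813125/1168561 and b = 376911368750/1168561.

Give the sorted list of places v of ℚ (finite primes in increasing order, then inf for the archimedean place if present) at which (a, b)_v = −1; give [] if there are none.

(a, b) ≡ (29, 8990) mod (ℚ^×)²; places V = {2, 5, 7, 23, 29, 31, 37, 47, ∞}.
(a,b)_47: α=-2, u≡15; β=-2, v≡41 (mod 47); (15|47)=-1, (41|47)=-1; sign (−1)^0·-1^-2·-1^-2 = +1.
(a,b)_5: α=4, u≡1; β=5, v≡3 (mod 5); (1|5)=+1, (3|5)=-1; sign (−1)^0·+1^5·-1^4 = +1.
(a,b)_7: α=0, u≡4; β=2, v≡1 (mod 7); (4|7)=+1, (1|7)=+1; sign (−1)^0·+1^2·+1^0 = +1.
(a,b)_2: α=0, β=1; u≡5, v≡7 (mod 8); ε(u)ε(v)=0·1, αω(v)=0·0, βω(u)=1·1; sum ≡ 1  ⇒  -1.
(a,b)_37: α=2, u≡19; β=2, v≡10 (mod 37); (19|37)=-1, (10|37)=+1; sign (−1)^0·-1^2·+1^2 = +1.
(a,b)_29: α=1, u≡16; β=1, v≡20 (mod 29); (16|29)=+1, (20|29)=+1; sign (−1)^0·+1^1·+1^1 = +1.
(a,b)_23: α=-2, u≡12; β=-2, v≡5 (mod 23); (12|23)=+1, (5|23)=-1; sign (−1)^0·+1^-2·-1^-2 = +1.
(a,b)_31: α=0, u≡24; β=1, v≡11 (mod 31); (24|31)=-1, (11|31)=-1; sign (−1)^0·-1^1·-1^0 = -1.
(a,b)_∞: sgn(29)=+, sgn(8990)=+, so +1.
|Ram(29, 8990)| = 2, even; anisotropic at {2, 31}.

[2, 31]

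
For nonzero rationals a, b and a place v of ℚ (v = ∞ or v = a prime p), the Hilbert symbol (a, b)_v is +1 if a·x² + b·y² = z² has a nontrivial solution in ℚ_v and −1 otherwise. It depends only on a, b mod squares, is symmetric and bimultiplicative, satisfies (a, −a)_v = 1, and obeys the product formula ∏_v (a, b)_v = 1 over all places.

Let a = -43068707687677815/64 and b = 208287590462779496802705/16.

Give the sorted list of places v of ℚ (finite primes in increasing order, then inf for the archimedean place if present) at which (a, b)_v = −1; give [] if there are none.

(a, b) ≡ (-7215, 1357345) mod (ℚ^×)²; places V = {2, 3, 5, 11, 13, 23, 29, 37, ∞}.
(a,b)_29: α=2, u≡16; β=3, v≡13 (mod 29); (16|29)=+1, (13|29)=+1; sign (−1)^0·+1^3·+1^2 = +1.
(a,b)_37: α=3, u≡33; β=5, v≡8 (mod 37); (33|37)=+1, (8|37)=-1; sign (−1)^0·+1^5·-1^3 = -1.
(a,b)_5: α=1, u≡3; β=1, v≡1 (mod 5); (3|5)=-1, (1|5)=+1; sign (−1)^0·-1^1·+1^1 = -1.
(a,b)_23: α=2, u≡21; β=3, v≡7 (mod 23); (21|23)=-1, (7|23)=-1; sign (−1)^0·-1^3·-1^2 = -1.
(a,b)_13: α=1, u≡9; β=2, v≡8 (mod 13); (9|13)=+1, (8|13)=-1; sign (−1)^0·+1^2·-1^1 = -1.
(a,b)_∞: sgn(-7215)=−, sgn(1357345)=+, so +1.
(a,b)_11: α=2, u≡5; β=3, v≡6 (mod 11); (5|11)=+1, (6|11)=-1; sign (−1)^0·+1^3·-1^2 = +1.
(a,b)_2: α=-6, β=-4; u≡1, v≡1 (mod 8); ε(u)ε(v)=0·0, αω(v)=-6·0, βω(u)=-4·0; sum ≡ 0  ⇒  +1.
(a,b)_3: α=5, u≡1; β=2, v≡1 (mod 3); (1|3)=+1, (1|3)=+1; sign (−1)^0·+1^2·+1^5 = +1.
Ram(-7215, 1357345) = {5, 13, 23, 37}; no ℚ_5-point on the conic.

[5, 13, 23, 37]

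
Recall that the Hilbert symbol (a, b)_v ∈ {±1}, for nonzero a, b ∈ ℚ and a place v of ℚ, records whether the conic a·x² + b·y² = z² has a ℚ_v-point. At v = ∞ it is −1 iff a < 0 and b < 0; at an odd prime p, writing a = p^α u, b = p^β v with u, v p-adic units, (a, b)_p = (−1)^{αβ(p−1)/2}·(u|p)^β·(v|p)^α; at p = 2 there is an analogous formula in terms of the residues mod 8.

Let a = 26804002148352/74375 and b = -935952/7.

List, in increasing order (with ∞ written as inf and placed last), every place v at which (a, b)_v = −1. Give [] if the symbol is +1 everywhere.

Mod squares: a ≡ 4403, b ≡ -409479. Check v ∈ {∞, 2, 3, 5, 7, 11, 13, 17, 31, 37}.
v=17: a=17^-1·(≡13), b=17^1·(≡1) mod 17; (13|17)=+1, (1|17)=+1; (−1)^{-1·1·8}·(+1)^1·(+1)^-1 = +1.
v=∞: 4403 > 0 and -409479 < 0  ⇒  (a,b)_∞ = +1.
v=13: a=13^2·(≡10), b=13^0·(≡5) mod 13; (10|13)=+1, (5|13)=-1; (−1)^{2·0·6}·(+1)^0·(-1)^2 = +1.
v=7: a=7^-1·(≡5), b=7^-1·(≡4) mod 7; (5|7)=-1, (4|7)=+1; (−1)^{-1·-1·3}·(-1)^-1·(+1)^-1 = +1.
v=11: a=11^2·(≡4), b=11^0·(≡7) mod 11; (4|11)=+1, (7|11)=-1; (−1)^{2·0·5}·(+1)^0·(-1)^2 = +1.
v=5: a=5^-4·(≡3), b=5^0·(≡4) mod 5; (3|5)=-1, (4|5)=+1; (−1)^{-4·0·2}·(-1)^0·(+1)^-4 = +1.
v=37: a=37^1·(≡14), b=37^1·(≡7) mod 37; (14|37)=-1, (7|37)=+1; (−1)^{1·1·18}·(-1)^1·(+1)^1 = -1.
v=31: a=31^2·(≡7), b=31^1·(≡18) mod 31; (7|31)=+1, (18|31)=+1; (−1)^{2·1·15}·(+1)^1·(+1)^2 = +1.
v=3: a=3^2·(≡2), b=3^1·(≡1) mod 3; (2|3)=-1, (1|3)=+1; (−1)^{2·1·1}·(-1)^1·(+1)^2 = -1.
v=2: v_2(a)=12, v_2(b)=4; units ≡ 3, 1 (mod 8); ε·ε+αω+βω = 1·0+12·0+4·1 ≡ 0  ⇒  (a,b)_2 = +1.
|Ram(4403, -409479)| = 2, even; anisotropic at {3, 37}.

[3, 37]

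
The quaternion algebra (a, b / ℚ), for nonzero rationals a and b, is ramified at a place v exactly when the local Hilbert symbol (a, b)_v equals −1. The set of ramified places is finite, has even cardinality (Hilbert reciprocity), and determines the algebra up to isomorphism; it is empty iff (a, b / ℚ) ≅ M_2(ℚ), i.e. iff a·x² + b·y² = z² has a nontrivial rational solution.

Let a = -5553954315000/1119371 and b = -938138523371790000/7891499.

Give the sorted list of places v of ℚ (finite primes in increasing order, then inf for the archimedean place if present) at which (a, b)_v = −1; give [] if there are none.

[2, 3, 7, inf]

(a, b) ≡ (-154, -561) mod (ℚ^×)²; places V = {2, 3, 5, 7, 11, 13, 17, 19, 29, ∞}.
(a,b)_∞: sgn(-154)=−, sgn(-561)=−, so -1.
(a,b)_11: α=-3, u≡6; β=-5, v≡3 (mod 11); (6|11)=-1, (3|11)=+1; sign (−1)^1·-1^-5·+1^-3 = +1.
(a,b)_2: α=3, β=4; u≡3, v≡7 (mod 8); ε(u)ε(v)=1·1, αω(v)=3·0, βω(u)=4·1; sum ≡ 1  ⇒  -1.
(a,b)_13: α=2, u≡2; β=2, v≡7 (mod 13); (2|13)=-1, (7|13)=-1; sign (−1)^0·-1^2·-1^2 = +1.
(a,b)_17: α=2, u≡16; β=5, v≡4 (mod 17); (16|17)=+1, (4|17)=+1; sign (−1)^0·+1^5·+1^2 = +1.
(a,b)_3: α=2, u≡2; β=1, v≡2 (mod 3); (2|3)=-1, (2|3)=-1; sign (−1)^0·-1^1·-1^2 = -1.
(a,b)_29: α=-2, u≡24; β=0, v≡15 (mod 29); (24|29)=+1, (15|29)=-1; sign (−1)^0·+1^0·-1^-2 = +1.
(a,b)_19: α=2, u≡6; β=4, v≡7 (mod 19); (6|19)=+1, (7|19)=+1; sign (−1)^0·+1^4·+1^2 = +1.
(a,b)_5: α=4, u≡1; β=4, v≡4 (mod 5); (1|5)=+1, (4|5)=+1; sign (−1)^0·+1^4·+1^4 = +1.
(a,b)_7: α=1, u≡3; β=-2, v≡3 (mod 7); (3|7)=-1, (3|7)=-1; sign (−1)^0·-1^-2·-1^1 = -1.
|Ram(-154, -561)| = 4, even; anisotropic at {2, 3, 7, ∞}.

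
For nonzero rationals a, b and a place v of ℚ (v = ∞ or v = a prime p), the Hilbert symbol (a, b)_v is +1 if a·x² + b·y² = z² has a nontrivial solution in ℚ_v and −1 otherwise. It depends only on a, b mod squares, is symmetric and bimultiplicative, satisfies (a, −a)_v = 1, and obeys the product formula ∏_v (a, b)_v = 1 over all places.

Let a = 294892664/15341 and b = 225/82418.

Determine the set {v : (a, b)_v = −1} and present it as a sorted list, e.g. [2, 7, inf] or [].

[2, 11, 29, 37]

(a, b) ≡ (967846, 2) mod (ℚ^×)²; places V = {2, 3, 5, 7, 11, 23, 29, 37, 41, 47, ∞}.
(a,b)_3: α=0, u≡1; β=2, v≡2 (mod 3); (1|3)=+1, (2|3)=-1; sign (−1)^0·+1^2·-1^0 = +1.
(a,b)_41: α=1, u≡23; β=0, v≡23 (mod 41); (23|41)=+1, (23|41)=+1; sign (−1)^0·+1^0·+1^1 = +1.
(a,b)_11: α=1, u≡7; β=0, v≡10 (mod 11); (7|11)=-1, (10|11)=-1; sign (−1)^0·-1^0·-1^1 = -1.
(a,b)_29: α=-1, u≡23; β=-2, v≡2 (mod 29); (23|29)=+1, (2|29)=-1; sign (−1)^0·+1^-2·-1^-1 = -1.
(a,b)_∞: sgn(967846)=+, sgn(2)=+, so +1.
(a,b)_2: α=3, β=-1; u≡3, v≡1 (mod 8); ε(u)ε(v)=1·0, αω(v)=3·0, βω(u)=-1·1; sum ≡ 1  ⇒  -1.
(a,b)_5: α=0, u≡4; β=2, v≡3 (mod 5); (4|5)=+1, (3|5)=-1; sign (−1)^0·+1^2·-1^0 = +1.
(a,b)_47: α=2, u≡33; β=0, v≡24 (mod 47); (33|47)=-1, (24|47)=+1; sign (−1)^0·-1^0·+1^2 = +1.
(a,b)_23: α=-2, u≡16; β=0, v≡2 (mod 23); (16|23)=+1, (2|23)=+1; sign (−1)^0·+1^0·+1^-2 = +1.
(a,b)_7: α=0, u≡6; β=-2, v≡4 (mod 7); (6|7)=-1, (4|7)=+1; sign (−1)^0·-1^-2·+1^0 = +1.
(a,b)_37: α=1, u≡7; β=0, v≡6 (mod 37); (7|37)=+1, (6|37)=-1; sign (−1)^0·+1^0·-1^1 = -1.
(967846, 2 / ℚ) ramifies at {2, 11, 29, 37}: a division algebra.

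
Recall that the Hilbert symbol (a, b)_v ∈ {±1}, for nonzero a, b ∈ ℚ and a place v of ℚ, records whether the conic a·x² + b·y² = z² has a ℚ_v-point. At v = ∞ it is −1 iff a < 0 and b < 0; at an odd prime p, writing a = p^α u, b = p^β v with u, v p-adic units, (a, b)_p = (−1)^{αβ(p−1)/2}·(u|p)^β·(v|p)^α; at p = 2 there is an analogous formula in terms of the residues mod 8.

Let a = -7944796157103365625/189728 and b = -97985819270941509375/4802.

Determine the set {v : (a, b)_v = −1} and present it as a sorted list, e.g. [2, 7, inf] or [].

(a, b) ≡ (-206770, -22951470) mod (ℚ^×)²; places V = {2, 3, 5, 7, 11, 13, 23, 29, 31, 37, ∞}.
(a,b)_29: α=1, u≡1; β=1, v≡1 (mod 29); (1|29)=+1, (1|29)=+1; sign (−1)^0·+1^1·+1^1 = +1.
(a,b)_5: α=5, u≡1; β=5, v≡1 (mod 5); (1|5)=+1, (1|5)=+1; sign (−1)^0·+1^5·+1^5 = +1.
(a,b)_3: α=12, u≡2; β=11, v≡2 (mod 3); (2|3)=-1, (2|3)=-1; sign (−1)^0·-1^11·-1^12 = -1.
(a,b)_37: α=2, u≡5; β=3, v≡14 (mod 37); (5|37)=-1, (14|37)=-1; sign (−1)^0·-1^3·-1^2 = -1.
(a,b)_∞: sgn(-206770)=−, sgn(-22951470)=−, so -1.
(a,b)_31: α=1, u≡24; β=1, v≡27 (mod 31); (24|31)=-1, (27|31)=-1; sign (−1)^1·-1^1·-1^1 = -1.
(a,b)_13: α=2, u≡7; β=2, v≡10 (mod 13); (7|13)=-1, (10|13)=+1; sign (−1)^0·-1^2·+1^2 = +1.
(a,b)_7: α=-2, u≡5; β=-4, v≡4 (mod 7); (5|7)=-1, (4|7)=+1; sign (−1)^0·-1^-4·+1^-2 = +1.
(a,b)_2: α=-5, β=-1; u≡7, v≡1 (mod 8); ε(u)ε(v)=1·0, αω(v)=-5·0, βω(u)=-1·0; sum ≡ 0  ⇒  +1.
(a,b)_23: α=1, u≡3; β=1, v≡11 (mod 23); (3|23)=+1, (11|23)=-1; sign (−1)^1·+1^1·-1^1 = +1.
(a,b)_11: α=-2, u≡2; β=0, v≡10 (mod 11); (2|11)=-1, (10|11)=-1; sign (−1)^0·-1^0·-1^-2 = +1.
(-206770, -22951470 / ℚ) ramifies at {3, 31, 37, ∞}: a division algebra.

[3, 31, 37, inf]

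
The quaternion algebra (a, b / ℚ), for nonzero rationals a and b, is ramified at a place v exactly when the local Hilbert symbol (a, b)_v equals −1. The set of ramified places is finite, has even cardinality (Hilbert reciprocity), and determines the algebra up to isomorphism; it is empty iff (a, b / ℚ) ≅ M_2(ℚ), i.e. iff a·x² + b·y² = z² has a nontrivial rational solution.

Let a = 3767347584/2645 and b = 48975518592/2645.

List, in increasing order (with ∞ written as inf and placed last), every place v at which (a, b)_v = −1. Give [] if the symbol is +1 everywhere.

(a, b) ≡ (30030, 2310) mod (ℚ^×)²; places V = {2, 3, 5, 7, 11, 13, 23, ∞}.
(a,b)_23: α=-2, u≡14; β=-2, v≡21 (mod 23); (14|23)=-1, (21|23)=-1; sign (−1)^0·-1^-2·-1^-2 = +1.
(a,b)_2: α=7, β=7; u≡7, v≡3 (mod 8); ε(u)ε(v)=1·1, αω(v)=7·1, βω(u)=7·0; sum ≡ 0  ⇒  +1.
(a,b)_5: α=-1, u≡1; β=-1, v≡3 (mod 5); (1|5)=+1, (3|5)=-1; sign (−1)^0·+1^-1·-1^-1 = -1.
(a,b)_11: α=3, u≡2; β=3, v≡4 (mod 11); (2|11)=-1, (4|11)=+1; sign (−1)^1·-1^3·+1^3 = +1.
(a,b)_13: α=1, u≡12; β=2, v≡12 (mod 13); (12|13)=+1, (12|13)=+1; sign (−1)^0·+1^2·+1^1 = +1.
(a,b)_∞: sgn(30030)=+, sgn(2310)=+, so +1.
(a,b)_3: α=5, u≡2; β=5, v≡2 (mod 3); (2|3)=-1, (2|3)=-1; sign (−1)^1·-1^5·-1^5 = -1.
(a,b)_7: α=1, u≡3; β=1, v≡4 (mod 7); (3|7)=-1, (4|7)=+1; sign (−1)^1·-1^1·+1^1 = +1.
Ram(30030, 2310) = {3, 5}; no ℚ_3-point on the conic.

[3, 5]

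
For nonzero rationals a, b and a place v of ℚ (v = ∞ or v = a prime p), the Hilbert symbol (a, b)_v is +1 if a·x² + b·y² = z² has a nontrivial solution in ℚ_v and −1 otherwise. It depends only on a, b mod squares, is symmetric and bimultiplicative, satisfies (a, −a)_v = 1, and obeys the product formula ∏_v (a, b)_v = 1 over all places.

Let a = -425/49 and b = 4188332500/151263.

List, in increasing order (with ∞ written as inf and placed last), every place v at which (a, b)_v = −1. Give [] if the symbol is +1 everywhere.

Mod squares: a ≡ -17, b ≡ 40579. Check v ∈ {∞, 2, 3, 5, 7, 11, 17, 31}.
v=5: a=5^2·(≡2), b=5^4·(≡4) mod 5; (2|5)=-1, (4|5)=+1; (−1)^{2·4·2}·(-1)^4·(+1)^2 = +1.
v=2: v_2(a)=0, v_2(b)=2; units ≡ 7, 3 (mod 8); ε·ε+αω+βω = 1·1+0·1+2·0 ≡ 1  ⇒  (a,b)_2 = -1.
v=∞: -17 < 0 and 40579 > 0  ⇒  (a,b)_∞ = +1.
v=17: a=17^1·(≡4), b=17^3·(≡11) mod 17; (4|17)=+1, (11|17)=-1; (−1)^{1·3·8}·(+1)^3·(-1)^1 = -1.
v=11: a=11^0·(≡3), b=11^1·(≡1) mod 11; (3|11)=+1, (1|11)=+1; (−1)^{0·1·5}·(+1)^1·(+1)^0 = +1.
v=7: a=7^-2·(≡2), b=7^-5·(≡1) mod 7; (2|7)=+1, (1|7)=+1; (−1)^{-2·-5·3}·(+1)^-5·(+1)^-2 = +1.
v=3: a=3^0·(≡1), b=3^-2·(≡1) mod 3; (1|3)=+1, (1|3)=+1; (−1)^{0·-2·1}·(+1)^-2·(+1)^0 = +1.
v=31: a=31^0·(≡16), b=31^1·(≡1) mod 31; (16|31)=+1, (1|31)=+1; (−1)^{0·1·15}·(+1)^1·(+1)^0 = +1.
|Ram(-17, 40579)| = 2, even; anisotropic at {2, 17}.

[2, 17]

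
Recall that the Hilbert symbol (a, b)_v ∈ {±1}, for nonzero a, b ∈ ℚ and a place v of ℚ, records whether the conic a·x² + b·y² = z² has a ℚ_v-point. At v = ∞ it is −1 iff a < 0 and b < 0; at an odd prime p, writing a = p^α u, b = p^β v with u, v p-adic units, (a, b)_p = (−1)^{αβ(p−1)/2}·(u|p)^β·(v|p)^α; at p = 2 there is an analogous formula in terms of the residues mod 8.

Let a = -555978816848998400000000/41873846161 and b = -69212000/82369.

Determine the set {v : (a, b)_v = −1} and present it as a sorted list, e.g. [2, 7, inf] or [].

[2, 11, 13, inf]

Mod squares: a ≡ -11, b ≡ -1430. Check v ∈ {∞, 2, 5, 7, 11, 13, 17, 23, 31, 41}.
v=17: a=17^6·(≡12), b=17^0·(≡8) mod 17; (12|17)=-1, (8|17)=+1; (−1)^{6·0·8}·(-1)^0·(+1)^6 = +1.
v=31: a=31^-2·(≡9), b=31^0·(≡13) mod 31; (9|31)=+1, (13|31)=-1; (−1)^{-2·0·15}·(+1)^0·(-1)^-2 = +1.
v=41: a=41^-2·(≡29), b=41^-2·(≡33) mod 41; (29|41)=-1, (33|41)=+1; (−1)^{-2·-2·20}·(-1)^-2·(+1)^-2 = +1.
v=13: a=13^2·(≡11), b=13^1·(≡7) mod 13; (11|13)=-1, (7|13)=-1; (−1)^{2·1·6}·(-1)^1·(-1)^2 = -1.
v=∞: -11 < 0 and -1430 < 0  ⇒  (a,b)_∞ = -1.
v=2: v_2(a)=18, v_2(b)=5; units ≡ 5, 5 (mod 8); ε·ε+αω+βω = 0·0+18·1+5·1 ≡ 1  ⇒  (a,b)_2 = -1.
v=23: a=23^-2·(≡18), b=23^0·(≡10) mod 23; (18|23)=+1, (10|23)=-1; (−1)^{-2·0·11}·(+1)^0·(-1)^-2 = +1.
v=5: a=5^8·(≡1), b=5^3·(≡1) mod 5; (1|5)=+1, (1|5)=+1; (−1)^{8·3·2}·(+1)^3·(+1)^8 = +1.
v=7: a=7^-2·(≡3), b=7^-2·(≡3) mod 7; (3|7)=-1, (3|7)=-1; (−1)^{-2·-2·3}·(-1)^-2·(-1)^-2 = +1.
v=11: a=11^3·(≡6), b=11^3·(≡8) mod 11; (6|11)=-1, (8|11)=-1; (−1)^{3·3·5}·(-1)^3·(-1)^3 = -1.
(-11, -1430 / ℚ) ramifies at {2, 11, 13, ∞}: a division algebra.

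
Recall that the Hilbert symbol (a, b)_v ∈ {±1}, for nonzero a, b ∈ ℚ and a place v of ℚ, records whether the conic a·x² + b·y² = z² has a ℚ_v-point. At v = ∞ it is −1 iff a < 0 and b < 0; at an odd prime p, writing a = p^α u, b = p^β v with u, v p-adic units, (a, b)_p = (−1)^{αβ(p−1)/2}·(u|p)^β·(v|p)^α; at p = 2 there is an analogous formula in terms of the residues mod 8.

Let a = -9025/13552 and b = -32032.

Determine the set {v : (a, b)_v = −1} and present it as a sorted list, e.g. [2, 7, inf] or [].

Mod squares: a ≡ -7, b ≡ -2002. Check v ∈ {∞, 2, 5, 7, 11, 13, 19}.
v=5: a=5^2·(≡2), b=5^0·(≡3) mod 5; (2|5)=-1, (3|5)=-1; (−1)^{2·0·2}·(-1)^0·(-1)^2 = +1.
v=11: a=11^-2·(≡3), b=11^1·(≡3) mod 11; (3|11)=+1, (3|11)=+1; (−1)^{-2·1·5}·(+1)^1·(+1)^-2 = +1.
v=∞: -7 < 0 and -2002 < 0  ⇒  (a,b)_∞ = -1.
v=7: a=7^-1·(≡3), b=7^1·(≡2) mod 7; (3|7)=-1, (2|7)=+1; (−1)^{-1·1·3}·(-1)^1·(+1)^-1 = +1.
v=19: a=19^2·(≡14), b=19^0·(≡2) mod 19; (14|19)=-1, (2|19)=-1; (−1)^{2·0·9}·(-1)^0·(-1)^2 = +1.
v=2: v_2(a)=-4, v_2(b)=5; units ≡ 1, 7 (mod 8); ε·ε+αω+βω = 0·1+-4·0+5·0 ≡ 0  ⇒  (a,b)_2 = +1.
v=13: a=13^0·(≡6), b=13^1·(≡6) mod 13; (6|13)=-1, (6|13)=-1; (−1)^{0·1·6}·(-1)^1·(-1)^0 = -1.
Ram(-7, -2002) = {13, ∞}; no ℚ_13-point on the conic.

[13, inf]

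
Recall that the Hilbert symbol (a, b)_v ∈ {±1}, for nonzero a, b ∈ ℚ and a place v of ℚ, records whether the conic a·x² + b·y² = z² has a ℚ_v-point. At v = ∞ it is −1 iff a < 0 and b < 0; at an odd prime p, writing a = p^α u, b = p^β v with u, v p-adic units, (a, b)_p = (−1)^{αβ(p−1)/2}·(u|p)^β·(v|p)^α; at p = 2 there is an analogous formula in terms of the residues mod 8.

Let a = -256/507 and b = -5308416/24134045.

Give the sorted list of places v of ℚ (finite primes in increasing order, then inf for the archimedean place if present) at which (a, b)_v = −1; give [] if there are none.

[5, inf]

(a, b) ≡ (-3, -5) mod (ℚ^×)²; places V = {2, 3, 5, 13, ∞}.
(a,b)_2: α=8, β=16; u≡5, v≡3 (mod 8); ε(u)ε(v)=0·1, αω(v)=8·1, βω(u)=16·1; sum ≡ 0  ⇒  +1.
(a,b)_3: α=-1, u≡2; β=4, v≡1 (mod 3); (2|3)=-1, (1|3)=+1; sign (−1)^0·-1^4·+1^-1 = +1.
(a,b)_∞: sgn(-3)=−, sgn(-5)=−, so -1.
(a,b)_5: α=0, u≡2; β=-1, v≡1 (mod 5); (2|5)=-1, (1|5)=+1; sign (−1)^0·-1^-1·+1^0 = -1.
(a,b)_13: α=-2, u≡10; β=-6, v≡6 (mod 13); (10|13)=+1, (6|13)=-1; sign (−1)^0·+1^-6·-1^-2 = +1.
|Ram(-3, -5)| = 2, even; anisotropic at {5, ∞}.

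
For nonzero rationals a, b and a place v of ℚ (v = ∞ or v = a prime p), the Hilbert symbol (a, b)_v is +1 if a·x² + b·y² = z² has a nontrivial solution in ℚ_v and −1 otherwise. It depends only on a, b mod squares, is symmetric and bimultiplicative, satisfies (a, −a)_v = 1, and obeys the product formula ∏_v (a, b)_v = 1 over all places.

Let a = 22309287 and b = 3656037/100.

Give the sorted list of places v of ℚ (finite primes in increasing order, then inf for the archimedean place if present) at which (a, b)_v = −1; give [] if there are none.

Mod squares: a ≡ 22309287, b ≡ 74613. Check v ∈ {∞, 2, 3, 5, 7, 11, 13, 17, 19, 23}.
v=5: a=5^0·(≡2), b=5^-2·(≡3) mod 5; (2|5)=-1, (3|5)=-1; (−1)^{0·-2·2}·(-1)^-2·(-1)^0 = +1.
v=2: v_2(a)=0, v_2(b)=-2; units ≡ 7, 5 (mod 8); ε·ε+αω+βω = 1·0+0·1+-2·0 ≡ 0  ⇒  (a,b)_2 = +1.
v=7: a=7^1·(≡4), b=7^3·(≡6) mod 7; (4|7)=+1, (6|7)=-1; (−1)^{1·3·3}·(+1)^3·(-1)^1 = +1.
v=∞: 22309287 > 0 and 74613 > 0  ⇒  (a,b)_∞ = +1.
v=13: a=13^1·(≡8), b=13^0·(≡11) mod 13; (8|13)=-1, (11|13)=-1; (−1)^{1·0·6}·(-1)^0·(-1)^1 = -1.
v=23: a=23^1·(≡13), b=23^0·(≡9) mod 23; (13|23)=+1, (9|23)=+1; (−1)^{1·0·11}·(+1)^0·(+1)^1 = +1.
v=3: a=3^1·(≡2), b=3^1·(≡1) mod 3; (2|3)=-1, (1|3)=+1; (−1)^{1·1·1}·(-1)^1·(+1)^1 = +1.
v=17: a=17^1·(≡13), b=17^1·(≡3) mod 17; (13|17)=+1, (3|17)=-1; (−1)^{1·1·8}·(+1)^1·(-1)^1 = -1.
v=11: a=11^1·(≡3), b=11^1·(≡2) mod 11; (3|11)=+1, (2|11)=-1; (−1)^{1·1·5}·(+1)^1·(-1)^1 = +1.
v=19: a=19^1·(≡11), b=19^1·(≡2) mod 19; (11|19)=+1, (2|19)=-1; (−1)^{1·1·9}·(+1)^1·(-1)^1 = +1.
|Ram(22309287, 74613)| = 2, even; anisotropic at {13, 17}.

[13, 17]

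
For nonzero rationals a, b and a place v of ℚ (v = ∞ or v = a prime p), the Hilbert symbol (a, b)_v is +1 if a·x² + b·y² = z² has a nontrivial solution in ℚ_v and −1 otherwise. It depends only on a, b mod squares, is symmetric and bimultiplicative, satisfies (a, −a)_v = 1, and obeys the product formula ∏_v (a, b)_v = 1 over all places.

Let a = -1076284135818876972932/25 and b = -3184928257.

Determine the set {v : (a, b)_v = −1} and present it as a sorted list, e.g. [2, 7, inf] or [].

Mod squares: a ≡ -17, b ≡ -11020513. Check v ∈ {∞, 2, 5, 7, 17, 19, 41, 43, 47}.
v=∞: -17 < 0 and -11020513 < 0  ⇒  (a,b)_∞ = -1.
v=7: a=7^2·(≡2), b=7^1·(≡1) mod 7; (2|7)=+1, (1|7)=+1; (−1)^{2·1·3}·(+1)^1·(+1)^2 = +1.
v=5: a=5^-2·(≡3), b=5^0·(≡3) mod 5; (3|5)=-1, (3|5)=-1; (−1)^{-2·0·2}·(-1)^0·(-1)^-2 = +1.
v=17: a=17^1·(≡15), b=17^2·(≡9) mod 17; (15|17)=+1, (9|17)=+1; (−1)^{1·2·8}·(+1)^2·(+1)^1 = +1.
v=2: v_2(a)=2, v_2(b)=0; units ≡ 7, 7 (mod 8); ε·ε+αω+βω = 1·1+2·0+0·0 ≡ 1  ⇒  (a,b)_2 = -1.
v=47: a=47^2·(≡31), b=47^1·(≡28) mod 47; (31|47)=-1, (28|47)=+1; (−1)^{2·1·23}·(-1)^1·(+1)^2 = -1.
v=41: a=41^2·(≡29), b=41^1·(≡6) mod 41; (29|41)=-1, (6|41)=-1; (−1)^{2·1·20}·(-1)^1·(-1)^2 = -1.
v=19: a=19^6·(≡8), b=19^1·(≡1) mod 19; (8|19)=-1, (1|19)=+1; (−1)^{6·1·9}·(-1)^1·(+1)^6 = -1.
v=43: a=43^2·(≡33), b=43^1·(≡3) mod 43; (33|43)=-1, (3|43)=-1; (−1)^{2·1·21}·(-1)^1·(-1)^2 = -1.
Ram(-17, -11020513) = {2, 19, 41, 43, 47, ∞}; no ℚ_2-point on the conic.

[2, 19, 41, 43, 47, inf]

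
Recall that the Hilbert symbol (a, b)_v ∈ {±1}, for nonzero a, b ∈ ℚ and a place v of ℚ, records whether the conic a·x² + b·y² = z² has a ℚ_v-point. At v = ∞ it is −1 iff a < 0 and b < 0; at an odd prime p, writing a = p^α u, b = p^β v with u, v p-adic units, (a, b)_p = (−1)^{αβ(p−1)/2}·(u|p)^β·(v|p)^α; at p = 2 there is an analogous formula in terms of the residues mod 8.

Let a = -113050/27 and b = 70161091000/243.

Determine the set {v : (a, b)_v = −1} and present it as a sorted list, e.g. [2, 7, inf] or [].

[2, 11, 13, 31]

Mod squares: a ≡ -13566, b ≡ 42955770. Check v ∈ {∞, 2, 3, 5, 7, 11, 13, 17, 19, 31}.
v=31: a=31^0·(≡6), b=31^1·(≡4) mod 31; (6|31)=-1, (4|31)=+1; (−1)^{0·1·15}·(-1)^1·(+1)^0 = -1.
v=2: v_2(a)=1, v_2(b)=3; units ≡ 1, 5 (mod 8); ε·ε+αω+βω = 0·0+1·1+3·0 ≡ 1  ⇒  (a,b)_2 = -1.
v=17: a=17^1·(≡15), b=17^1·(≡4) mod 17; (15|17)=+1, (4|17)=+1; (−1)^{1·1·8}·(+1)^1·(+1)^1 = +1.
v=7: a=7^1·(≡1), b=7^2·(≡1) mod 7; (1|7)=+1, (1|7)=+1; (−1)^{1·2·3}·(+1)^2·(+1)^1 = +1.
v=13: a=13^0·(≡11), b=13^1·(≡11) mod 13; (11|13)=-1, (11|13)=-1; (−1)^{0·1·6}·(-1)^1·(-1)^0 = -1.
v=3: a=3^-3·(≡2), b=3^-5·(≡1) mod 3; (2|3)=-1, (1|3)=+1; (−1)^{-3·-5·1}·(-1)^-5·(+1)^-3 = +1.
v=19: a=19^1·(≡2), b=19^1·(≡16) mod 19; (2|19)=-1, (16|19)=+1; (−1)^{1·1·9}·(-1)^1·(+1)^1 = +1.
v=11: a=11^0·(≡6), b=11^1·(≡3) mod 11; (6|11)=-1, (3|11)=+1; (−1)^{0·1·5}·(-1)^1·(+1)^0 = -1.
v=5: a=5^2·(≡4), b=5^3·(≡1) mod 5; (4|5)=+1, (1|5)=+1; (−1)^{2·3·2}·(+1)^3·(+1)^2 = +1.
v=∞: -13566 < 0 and 42955770 > 0  ⇒  (a,b)_∞ = +1.
|Ram(-13566, 42955770)| = 4, even; anisotropic at {2, 11, 13, 31}.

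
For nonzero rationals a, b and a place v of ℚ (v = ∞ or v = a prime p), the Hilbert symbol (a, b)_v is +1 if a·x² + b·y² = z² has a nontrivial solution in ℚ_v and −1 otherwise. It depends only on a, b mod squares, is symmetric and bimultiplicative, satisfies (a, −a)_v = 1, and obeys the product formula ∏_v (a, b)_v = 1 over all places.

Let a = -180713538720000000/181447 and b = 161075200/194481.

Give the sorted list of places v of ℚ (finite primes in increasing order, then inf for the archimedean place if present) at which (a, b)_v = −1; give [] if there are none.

Mod squares: a ≡ -1190, b ≡ 13. Check v ∈ {∞, 2, 3, 5, 7, 11, 13, 17, 19, 23}.
v=13: a=13^2·(≡2), b=13^1·(≡9) mod 13; (2|13)=-1, (9|13)=+1; (−1)^{2·1·6}·(-1)^1·(+1)^2 = -1.
v=23: a=23^-2·(≡9), b=23^0·(≡8) mod 23; (9|23)=+1, (8|23)=+1; (−1)^{-2·0·11}·(+1)^0·(+1)^-2 = +1.
v=2: v_2(a)=11, v_2(b)=12; units ≡ 5, 5 (mod 8); ε·ε+αω+βω = 0·0+11·1+12·1 ≡ 1  ⇒  (a,b)_2 = -1.
v=7: a=7^-3·(≡5), b=7^-4·(≡5) mod 7; (5|7)=-1, (5|7)=-1; (−1)^{-3·-4·3}·(-1)^-4·(-1)^-3 = -1.
v=11: a=11^2·(≡9), b=11^2·(≡2) mod 11; (9|11)=+1, (2|11)=-1; (−1)^{2·2·5}·(+1)^2·(-1)^2 = +1.
v=17: a=17^1·(≡8), b=17^0·(≡13) mod 17; (8|17)=+1, (13|17)=+1; (−1)^{1·0·8}·(+1)^0·(+1)^1 = +1.
v=19: a=19^2·(≡1), b=19^0·(≡12) mod 19; (1|19)=+1, (12|19)=-1; (−1)^{2·0·9}·(+1)^0·(-1)^2 = +1.
v=3: a=3^2·(≡1), b=3^-4·(≡1) mod 3; (1|3)=+1, (1|3)=+1; (−1)^{2·-4·1}·(+1)^-4·(+1)^2 = +1.
v=∞: -1190 < 0 and 13 > 0  ⇒  (a,b)_∞ = +1.
v=5: a=5^7·(≡2), b=5^2·(≡3) mod 5; (2|5)=-1, (3|5)=-1; (−1)^{7·2·2}·(-1)^2·(-1)^7 = -1.
(-1190, 13 / ℚ) ramifies at {2, 5, 7, 13}: a division algebra.

[2, 5, 7, 13]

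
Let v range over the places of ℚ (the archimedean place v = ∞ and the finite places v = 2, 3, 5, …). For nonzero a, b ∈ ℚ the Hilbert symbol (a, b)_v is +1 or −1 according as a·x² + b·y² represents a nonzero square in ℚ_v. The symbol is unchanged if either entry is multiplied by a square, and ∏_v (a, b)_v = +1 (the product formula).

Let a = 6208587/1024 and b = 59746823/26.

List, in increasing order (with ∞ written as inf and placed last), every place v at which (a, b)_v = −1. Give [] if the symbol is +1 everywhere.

[13, 17, 37, 43]

(a, b) ≡ (2387, 703222) mod (ℚ^×)²; places V = {2, 3, 7, 11, 13, 17, 31, 37, 43, 47, ∞}.
(a,b)_47: α=0, u≡16; β=2, v≡37 (mod 47); (16|47)=+1, (37|47)=+1; sign (−1)^0·+1^2·+1^0 = +1.
(a,b)_17: α=2, u≡3; β=1, v≡14 (mod 17); (3|17)=-1, (14|17)=-1; sign (−1)^0·-1^1·-1^2 = -1.
(a,b)_31: α=1, u≡17; β=0, v≡7 (mod 31); (17|31)=-1, (7|31)=+1; sign (−1)^0·-1^0·+1^1 = +1.
(a,b)_43: α=0, u≡39; β=1, v≡10 (mod 43); (39|43)=-1, (10|43)=+1; sign (−1)^0·-1^1·+1^0 = -1.
(a,b)_2: α=-10, β=-1; u≡3, v≡3 (mod 8); ε(u)ε(v)=1·1, αω(v)=-10·1, βω(u)=-1·1; sum ≡ 0  ⇒  +1.
(a,b)_11: α=1, u≡7; β=0, v≡1 (mod 11); (7|11)=-1, (1|11)=+1; sign (−1)^0·-1^0·+1^1 = +1.
(a,b)_13: α=0, u≡6; β=-1, v≡3 (mod 13); (6|13)=-1, (3|13)=+1; sign (−1)^0·-1^-1·+1^0 = -1.
(a,b)_7: α=1, u≡3; β=0, v≡2 (mod 7); (3|7)=-1, (2|7)=+1; sign (−1)^0·-1^0·+1^1 = +1.
(a,b)_37: α=0, u≡35; β=1, v≡28 (mod 37); (35|37)=-1, (28|37)=+1; sign (−1)^0·-1^1·+1^0 = -1.
(a,b)_∞: sgn(2387)=+, sgn(703222)=+, so +1.
(a,b)_3: α=2, u≡2; β=0, v≡1 (mod 3); (2|3)=-1, (1|3)=+1; sign (−1)^0·-1^0·+1^2 = +1.
Ram(2387, 703222) = {13, 17, 37, 43}; no ℚ_13-point on the conic.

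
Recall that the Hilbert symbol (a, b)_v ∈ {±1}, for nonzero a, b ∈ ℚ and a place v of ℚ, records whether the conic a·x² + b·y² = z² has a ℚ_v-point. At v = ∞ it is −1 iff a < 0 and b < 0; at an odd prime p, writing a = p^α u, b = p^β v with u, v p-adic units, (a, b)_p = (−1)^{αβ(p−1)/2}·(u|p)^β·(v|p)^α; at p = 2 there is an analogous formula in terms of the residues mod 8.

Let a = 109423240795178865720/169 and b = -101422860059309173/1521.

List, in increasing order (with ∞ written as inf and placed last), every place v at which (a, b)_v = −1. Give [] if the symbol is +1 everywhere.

[5, 37]

Mod squares: a ≡ 11470, b ≡ -37. Check v ∈ {∞, 2, 3, 5, 7, 11, 13, 17, 23, 31, 37, 47}.
v=7: a=7^0·(≡4), b=7^2·(≡3) mod 7; (4|7)=+1, (3|7)=-1; (−1)^{0·2·3}·(+1)^2·(-1)^0 = +1.
v=5: a=5^1·(≡1), b=5^0·(≡2) mod 5; (1|5)=+1, (2|5)=-1; (−1)^{1·0·2}·(+1)^0·(-1)^1 = -1.
v=31: a=31^1·(≡29), b=31^0·(≡20) mod 31; (29|31)=-1, (20|31)=+1; (−1)^{1·0·15}·(-1)^0·(+1)^1 = +1.
v=3: a=3^2·(≡1), b=3^-2·(≡2) mod 3; (1|3)=+1, (2|3)=-1; (−1)^{2·-2·1}·(+1)^-2·(-1)^2 = +1.
v=13: a=13^-2·(≡9), b=13^-2·(≡2) mod 13; (9|13)=+1, (2|13)=-1; (−1)^{-2·-2·6}·(+1)^-2·(-1)^-2 = +1.
v=2: v_2(a)=3, v_2(b)=0; units ≡ 7, 3 (mod 8); ε·ε+αω+βω = 1·1+3·1+0·0 ≡ 0  ⇒  (a,b)_2 = +1.
v=11: a=11^2·(≡8), b=11^2·(≡2) mod 11; (8|11)=-1, (2|11)=-1; (−1)^{2·2·5}·(-1)^2·(-1)^2 = +1.
v=17: a=17^0·(≡7), b=17^2·(≡7) mod 17; (7|17)=-1, (7|17)=-1; (−1)^{0·2·8}·(-1)^2·(-1)^0 = +1.
v=23: a=23^2·(≡16), b=23^2·(≡6) mod 23; (16|23)=+1, (6|23)=+1; (−1)^{2·2·11}·(+1)^2·(+1)^2 = +1.
v=47: a=47^2·(≡34), b=47^2·(≡46) mod 47; (34|47)=+1, (46|47)=-1; (−1)^{2·2·23}·(+1)^2·(-1)^2 = +1.
v=37: a=37^5·(≡5), b=37^3·(≡9) mod 37; (5|37)=-1, (9|37)=+1; (−1)^{5·3·18}·(-1)^3·(+1)^5 = -1.
v=∞: 11470 > 0 and -37 < 0  ⇒  (a,b)_∞ = +1.
|Ram(11470, -37)| = 2, even; anisotropic at {5, 37}.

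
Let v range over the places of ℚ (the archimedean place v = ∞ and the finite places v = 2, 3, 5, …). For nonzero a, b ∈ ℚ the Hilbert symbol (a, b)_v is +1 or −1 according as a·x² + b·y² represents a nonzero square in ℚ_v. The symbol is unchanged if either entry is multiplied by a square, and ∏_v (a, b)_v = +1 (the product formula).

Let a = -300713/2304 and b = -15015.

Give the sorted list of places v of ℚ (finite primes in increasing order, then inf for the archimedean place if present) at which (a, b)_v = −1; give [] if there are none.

Mod squares: a ≡ -17, b ≡ -15015. Check v ∈ {∞, 2, 3, 5, 7, 11, 13, 17, 19}.
v=11: a=11^0·(≡1), b=11^1·(≡10) mod 11; (1|11)=+1, (10|11)=-1; (−1)^{0·1·5}·(+1)^1·(-1)^0 = +1.
v=5: a=5^0·(≡3), b=5^1·(≡2) mod 5; (3|5)=-1, (2|5)=-1; (−1)^{0·1·2}·(-1)^1·(-1)^0 = -1.
v=∞: -17 < 0 and -15015 < 0  ⇒  (a,b)_∞ = -1.
v=13: a=13^0·(≡1), b=13^1·(≡2) mod 13; (1|13)=+1, (2|13)=-1; (−1)^{0·1·6}·(+1)^1·(-1)^0 = +1.
v=17: a=17^1·(≡16), b=17^0·(≡13) mod 17; (16|17)=+1, (13|17)=+1; (−1)^{1·0·8}·(+1)^0·(+1)^1 = +1.
v=7: a=7^2·(≡2), b=7^1·(≡4) mod 7; (2|7)=+1, (4|7)=+1; (−1)^{2·1·3}·(+1)^1·(+1)^2 = +1.
v=3: a=3^-2·(≡1), b=3^1·(≡2) mod 3; (1|3)=+1, (2|3)=-1; (−1)^{-2·1·1}·(+1)^1·(-1)^-2 = +1.
v=2: v_2(a)=-8, v_2(b)=0; units ≡ 7, 1 (mod 8); ε·ε+αω+βω = 1·0+-8·0+0·0 ≡ 0  ⇒  (a,b)_2 = +1.
v=19: a=19^2·(≡12), b=19^0·(≡14) mod 19; (12|19)=-1, (14|19)=-1; (−1)^{2·0·9}·(-1)^0·(-1)^2 = +1.
Ram(-17, -15015) = {5, ∞}; no ℚ_5-point on the conic.

[5, inf]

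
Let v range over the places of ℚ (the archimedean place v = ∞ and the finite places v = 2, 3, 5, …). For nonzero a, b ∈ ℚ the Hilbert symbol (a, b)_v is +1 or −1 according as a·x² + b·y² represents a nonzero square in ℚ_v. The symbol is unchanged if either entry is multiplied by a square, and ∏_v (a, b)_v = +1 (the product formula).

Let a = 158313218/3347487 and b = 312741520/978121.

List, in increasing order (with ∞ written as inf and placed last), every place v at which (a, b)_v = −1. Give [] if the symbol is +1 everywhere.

[13, 17]

(a, b) ≡ (286, 1105) mod (ℚ^×)²; places V = {2, 3, 5, 7, 11, 13, 17, 19, 23, 31, 41, 43, ∞}.
(a,b)_31: α=2, u≡18; β=0, v≡28 (mod 31); (18|31)=+1, (28|31)=+1; sign (−1)^0·+1^0·+1^2 = +1.
(a,b)_41: α=2, u≡1; β=0, v≡36 (mod 41); (1|41)=+1, (36|41)=+1; sign (−1)^0·+1^0·+1^2 = +1.
(a,b)_2: α=1, β=4; u≡7, v≡1 (mod 8); ε(u)ε(v)=1·0, αω(v)=1·0, βω(u)=4·0; sum ≡ 0  ⇒  +1.
(a,b)_19: α=0, u≡5; β=2, v≡15 (mod 19); (5|19)=+1, (15|19)=-1; sign (−1)^0·+1^2·-1^0 = +1.
(a,b)_17: α=-2, u≡12; β=1, v≡3 (mod 17); (12|17)=-1, (3|17)=-1; sign (−1)^0·-1^1·-1^-2 = -1.
(a,b)_13: α=-1, u≡3; β=1, v≡7 (mod 13); (3|13)=+1, (7|13)=-1; sign (−1)^0·+1^1·-1^-1 = -1.
(a,b)_43: α=0, u≡7; β=-2, v≡2 (mod 43); (7|43)=-1, (2|43)=-1; sign (−1)^0·-1^-2·-1^0 = +1.
(a,b)_23: α=0, u≡7; β=-2, v≡1 (mod 23); (7|23)=-1, (1|23)=+1; sign (−1)^0·-1^-2·+1^0 = +1.
(a,b)_7: α=2, u≡6; β=2, v≡5 (mod 7); (6|7)=-1, (5|7)=-1; sign (−1)^0·-1^2·-1^2 = +1.
(a,b)_5: α=0, u≡4; β=1, v≡4 (mod 5); (4|5)=+1, (4|5)=+1; sign (−1)^0·+1^1·+1^0 = +1.
(a,b)_3: α=-4, u≡1; β=0, v≡1 (mod 3); (1|3)=+1, (1|3)=+1; sign (−1)^0·+1^0·+1^-4 = +1.
(a,b)_11: α=-1, u≡4; β=0, v≡3 (mod 11); (4|11)=+1, (3|11)=+1; sign (−1)^0·+1^0·+1^-1 = +1.
(a,b)_∞: sgn(286)=+, sgn(1105)=+, so +1.
|Ram(286, 1105)| = 2, even; anisotropic at {13, 17}.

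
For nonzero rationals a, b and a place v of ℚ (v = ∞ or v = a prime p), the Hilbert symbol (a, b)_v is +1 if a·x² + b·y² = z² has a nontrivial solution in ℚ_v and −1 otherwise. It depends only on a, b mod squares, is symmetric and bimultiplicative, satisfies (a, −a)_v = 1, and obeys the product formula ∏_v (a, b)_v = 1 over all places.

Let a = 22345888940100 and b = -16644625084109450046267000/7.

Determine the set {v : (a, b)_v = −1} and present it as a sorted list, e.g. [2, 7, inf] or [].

Mod squares: a ≡ 2533289, b ≡ -210. Check v ∈ {∞, 2, 3, 5, 7, 11, 17, 19, 23, 31}.
v=23: a=23^1·(≡10), b=23^2·(≡5) mod 23; (10|23)=-1, (5|23)=-1; (−1)^{1·2·11}·(-1)^2·(-1)^1 = -1.
v=17: a=17^1·(≡11), b=17^2·(≡11) mod 17; (11|17)=-1, (11|17)=-1; (−1)^{1·2·8}·(-1)^2·(-1)^1 = -1.
v=∞: 2533289 > 0 and -210 < 0  ⇒  (a,b)_∞ = +1.
v=11: a=11^3·(≡9), b=11^6·(≡7) mod 11; (9|11)=+1, (7|11)=-1; (−1)^{3·6·5}·(+1)^6·(-1)^3 = -1.
v=7: a=7^0·(≡5), b=7^-1·(≡5) mod 7; (5|7)=-1, (5|7)=-1; (−1)^{0·-1·3}·(-1)^-1·(-1)^0 = -1.
v=2: v_2(a)=2, v_2(b)=3; units ≡ 1, 7 (mod 8); ε·ε+αω+βω = 0·1+2·0+3·0 ≡ 0  ⇒  (a,b)_2 = +1.
v=5: a=5^2·(≡4), b=5^3·(≡2) mod 5; (4|5)=+1, (2|5)=-1; (−1)^{2·3·2}·(+1)^3·(-1)^2 = +1.
v=19: a=19^1·(≡3), b=19^2·(≡10) mod 19; (3|19)=-1, (10|19)=-1; (−1)^{1·2·9}·(-1)^2·(-1)^1 = -1.
v=3: a=3^6·(≡2), b=3^11·(≡2) mod 3; (2|3)=-1, (2|3)=-1; (−1)^{6·11·1}·(-1)^11·(-1)^6 = -1.
v=31: a=31^1·(≡15), b=31^2·(≡10) mod 31; (15|31)=-1, (10|31)=+1; (−1)^{1·2·15}·(-1)^2·(+1)^1 = +1.
|Ram(2533289, -210)| = 6, even; anisotropic at {3, 7, 11, 17, 19, 23}.

[3, 7, 11, 17, 19, 23]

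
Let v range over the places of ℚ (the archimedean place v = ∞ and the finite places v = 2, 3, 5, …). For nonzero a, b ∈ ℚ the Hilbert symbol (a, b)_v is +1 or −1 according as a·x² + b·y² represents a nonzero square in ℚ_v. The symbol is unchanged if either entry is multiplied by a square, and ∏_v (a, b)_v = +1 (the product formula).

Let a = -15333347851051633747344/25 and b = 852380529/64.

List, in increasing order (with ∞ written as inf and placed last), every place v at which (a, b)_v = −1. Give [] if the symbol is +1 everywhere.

[11, 23, 41, 43]

Mod squares: a ≡ -134849, b ≡ 17395521. Check v ∈ {∞, 2, 3, 5, 7, 11, 13, 23, 41, 43}.
v=11: a=11^3·(≡8), b=11^1·(≡10) mod 11; (8|11)=-1, (10|11)=-1; (−1)^{3·1·5}·(-1)^1·(-1)^3 = -1.
v=∞: -134849 < 0 and 17395521 > 0  ⇒  (a,b)_∞ = +1.
v=7: a=7^2·(≡3), b=7^2·(≡3) mod 7; (3|7)=-1, (3|7)=-1; (−1)^{2·2·3}·(-1)^2·(-1)^2 = +1.
v=3: a=3^6·(≡1), b=3^1·(≡2) mod 3; (1|3)=+1, (2|3)=-1; (−1)^{6·1·1}·(+1)^1·(-1)^6 = +1.
v=41: a=41^3·(≡10), b=41^1·(≡17) mod 41; (10|41)=+1, (17|41)=-1; (−1)^{3·1·20}·(+1)^1·(-1)^3 = -1.
v=2: v_2(a)=4, v_2(b)=-6; units ≡ 7, 1 (mod 8); ε·ε+αω+βω = 1·0+4·0+-6·0 ≡ 0  ⇒  (a,b)_2 = +1.
v=43: a=43^2·(≡37), b=43^1·(≡7) mod 43; (37|43)=-1, (7|43)=-1; (−1)^{2·1·21}·(-1)^1·(-1)^2 = -1.
v=5: a=5^-2·(≡1), b=5^0·(≡1) mod 5; (1|5)=+1, (1|5)=+1; (−1)^{-2·0·2}·(+1)^0·(+1)^-2 = +1.
v=23: a=23^3·(≡6), b=23^1·(≡3) mod 23; (6|23)=+1, (3|23)=+1; (−1)^{3·1·11}·(+1)^1·(+1)^3 = -1.
v=13: a=13^1·(≡1), b=13^1·(≡3) mod 13; (1|13)=+1, (3|13)=+1; (−1)^{1·1·6}·(+1)^1·(+1)^1 = +1.
Ram(-134849, 17395521) = {11, 23, 41, 43}; no ℚ_11-point on the conic.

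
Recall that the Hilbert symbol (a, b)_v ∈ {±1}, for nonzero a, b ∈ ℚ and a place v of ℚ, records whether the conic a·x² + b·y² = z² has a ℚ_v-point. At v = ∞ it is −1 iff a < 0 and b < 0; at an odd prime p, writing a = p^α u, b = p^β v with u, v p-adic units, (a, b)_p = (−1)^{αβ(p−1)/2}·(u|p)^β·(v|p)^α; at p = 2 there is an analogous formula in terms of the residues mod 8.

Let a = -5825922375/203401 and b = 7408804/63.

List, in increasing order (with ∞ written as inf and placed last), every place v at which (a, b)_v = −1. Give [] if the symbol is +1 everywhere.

[5, 17]

Mod squares: a ≡ -5655, b ≡ 44863. Check v ∈ {∞, 2, 3, 5, 7, 11, 13, 17, 29, 41}.
v=17: a=17^0·(≡5), b=17^3·(≡1) mod 17; (5|17)=-1, (1|17)=+1; (−1)^{0·3·8}·(-1)^3·(+1)^0 = -1.
v=∞: -5655 < 0 and 44863 > 0  ⇒  (a,b)_∞ = +1.
v=7: a=7^2·(≡2), b=7^-1·(≡2) mod 7; (2|7)=+1, (2|7)=+1; (−1)^{2·-1·3}·(+1)^-1·(+1)^2 = +1.
v=29: a=29^3·(≡12), b=29^1·(≡3) mod 29; (12|29)=-1, (3|29)=-1; (−1)^{3·1·14}·(-1)^1·(-1)^3 = +1.
v=5: a=5^3·(≡1), b=5^0·(≡3) mod 5; (1|5)=+1, (3|5)=-1; (−1)^{3·0·2}·(+1)^0·(-1)^3 = -1.
v=13: a=13^1·(≡11), b=13^1·(≡6) mod 13; (11|13)=-1, (6|13)=-1; (−1)^{1·1·6}·(-1)^1·(-1)^1 = +1.
v=2: v_2(a)=0, v_2(b)=2; units ≡ 1, 7 (mod 8); ε·ε+αω+βω = 0·1+0·0+2·0 ≡ 0  ⇒  (a,b)_2 = +1.
v=11: a=11^-2·(≡10), b=11^0·(≡5) mod 11; (10|11)=-1, (5|11)=+1; (−1)^{-2·0·5}·(-1)^0·(+1)^-2 = +1.
v=3: a=3^1·(≡2), b=3^-2·(≡1) mod 3; (2|3)=-1, (1|3)=+1; (−1)^{1·-2·1}·(-1)^-2·(+1)^1 = +1.
v=41: a=41^-2·(≡14), b=41^0·(≡1) mod 41; (14|41)=-1, (1|41)=+1; (−1)^{-2·0·20}·(-1)^0·(+1)^-2 = +1.
Ram(-5655, 44863) = {5, 17}; no ℚ_5-point on the conic.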